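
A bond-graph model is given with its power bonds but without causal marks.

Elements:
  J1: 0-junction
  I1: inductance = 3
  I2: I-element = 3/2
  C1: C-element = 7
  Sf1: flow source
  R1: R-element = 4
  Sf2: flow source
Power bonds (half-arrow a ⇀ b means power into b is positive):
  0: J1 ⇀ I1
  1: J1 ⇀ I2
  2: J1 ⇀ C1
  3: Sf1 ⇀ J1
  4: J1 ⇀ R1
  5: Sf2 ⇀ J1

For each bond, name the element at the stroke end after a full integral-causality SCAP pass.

b3 →Sf1  (Sf1 (Sf) sets flow on bond)
b5 →Sf2  (Sf2 (Sf) sets flow on bond)
b0 →I1  (I1 integral (f out))
b1 →I2  (I2 outputs flow p/I2)
b2 →J1  (C1 integral (e out))
b4 →R1  (J1: bond 2 brought effort, rest push out)

β0 stroke→I1
β1 stroke→I2
β2 stroke→J1
β3 stroke→Sf1
β4 stroke→R1
β5 stroke→Sf2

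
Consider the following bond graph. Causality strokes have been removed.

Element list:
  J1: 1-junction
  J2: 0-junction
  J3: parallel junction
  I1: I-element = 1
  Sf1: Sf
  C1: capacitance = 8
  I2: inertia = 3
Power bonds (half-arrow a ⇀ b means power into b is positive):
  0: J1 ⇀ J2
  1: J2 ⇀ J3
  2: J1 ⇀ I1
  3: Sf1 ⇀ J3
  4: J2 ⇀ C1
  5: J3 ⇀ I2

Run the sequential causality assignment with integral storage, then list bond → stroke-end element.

#3 stroke at Sf1  (Sf1: flow source, stroke at near end)
#2 stroke at I1  (I1 integral (f out))
#0 stroke at J1  (J1: bond 2 brought flow, rest push out)
#4 stroke at J2  (prefer integral on C1)
#1 stroke at J3  (common-e at J2 fixed by 4)
#5 stroke at I2  (0-jn J3 has e-setter on 1)

b0 stroke→J1
b1 stroke→J3
b2 stroke→I1
b3 stroke→Sf1
b4 stroke→J2
b5 stroke→I2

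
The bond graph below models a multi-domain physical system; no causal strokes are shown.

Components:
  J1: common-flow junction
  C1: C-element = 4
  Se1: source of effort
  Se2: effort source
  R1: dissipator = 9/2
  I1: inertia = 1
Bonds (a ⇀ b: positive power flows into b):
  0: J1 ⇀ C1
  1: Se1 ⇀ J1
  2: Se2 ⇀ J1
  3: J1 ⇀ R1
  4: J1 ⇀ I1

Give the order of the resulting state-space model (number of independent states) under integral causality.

2  (C1, I1 all integral)

b1 stroke at J1  (Se1 fixes effort; stroke away)
b2 stroke at J1  (source Se2 imposes e)
b0 stroke at J1  (C1: C, integral causality)
b4 stroke at I1  (prefer integral on I1)
b3 stroke at J1  (J1 flow already set via bond 4)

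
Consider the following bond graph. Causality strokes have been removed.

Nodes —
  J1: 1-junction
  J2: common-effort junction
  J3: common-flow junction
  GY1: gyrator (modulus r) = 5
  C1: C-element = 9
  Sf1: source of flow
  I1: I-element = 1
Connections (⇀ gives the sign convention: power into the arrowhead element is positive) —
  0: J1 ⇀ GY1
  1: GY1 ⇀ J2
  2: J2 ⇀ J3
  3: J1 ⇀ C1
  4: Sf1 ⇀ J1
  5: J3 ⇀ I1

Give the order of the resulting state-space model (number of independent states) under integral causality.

β4 stroke at Sf1  (source Sf1 imposes f)
β0 stroke at J1  (1-jn J1 has f-setter on 4)
β3 stroke at J1  (1-jn J1 has f-setter on 4)
β1 stroke at J2  (GY GY1: same side as bond 0)
β2 stroke at J3  (J2: bond 1 brought effort, rest push out)
β5 stroke at I1  (only one flow-in slot at J3)

2  (C1, I1 all integral)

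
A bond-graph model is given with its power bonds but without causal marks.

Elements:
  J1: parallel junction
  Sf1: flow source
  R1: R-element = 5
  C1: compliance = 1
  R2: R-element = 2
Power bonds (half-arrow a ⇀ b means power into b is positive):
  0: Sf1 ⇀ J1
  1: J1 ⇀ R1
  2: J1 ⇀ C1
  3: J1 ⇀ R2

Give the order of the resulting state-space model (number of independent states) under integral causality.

β0 |Sf1  (Sf1 (Sf) sets flow on bond)
β2 |J1  (prefer integral on C1)
β1 |R1  (common-e at J1 fixed by 2)
β3 |R2  (J1 effort already set via bond 2)

1  (C1 all integral)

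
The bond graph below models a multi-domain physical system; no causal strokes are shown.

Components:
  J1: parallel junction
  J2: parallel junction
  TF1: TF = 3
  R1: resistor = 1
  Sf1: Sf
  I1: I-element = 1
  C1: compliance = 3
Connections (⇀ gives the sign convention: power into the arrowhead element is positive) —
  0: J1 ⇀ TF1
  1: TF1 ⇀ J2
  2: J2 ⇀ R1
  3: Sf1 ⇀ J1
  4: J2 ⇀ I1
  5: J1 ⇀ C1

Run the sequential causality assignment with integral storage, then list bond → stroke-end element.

bond 0 |TF1
bond 1 |J2
bond 2 |R1
bond 3 |Sf1
bond 4 |I1
bond 5 |J1

β3 stroke→Sf1  (Sf1 fixes flow; stroke at Sf1)
β4 stroke→I1  (prefer integral on I1)
β5 stroke→J1  (prefer integral on C1)
β0 stroke→TF1  (J1: bond 5 brought effort, rest push out)
β1 stroke→J2  (through TF1, causality passes straight; one stroke at TF1)
β2 stroke→R1  (0-jn J2 has e-setter on 1)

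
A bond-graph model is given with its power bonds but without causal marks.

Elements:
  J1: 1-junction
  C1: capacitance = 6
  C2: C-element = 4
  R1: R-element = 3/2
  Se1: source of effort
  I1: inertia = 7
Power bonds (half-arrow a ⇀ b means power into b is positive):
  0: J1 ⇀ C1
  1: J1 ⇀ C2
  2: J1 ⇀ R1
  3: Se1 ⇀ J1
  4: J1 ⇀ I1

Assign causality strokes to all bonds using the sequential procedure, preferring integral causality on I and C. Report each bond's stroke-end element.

bond 0 |J1
bond 1 |J1
bond 2 |J1
bond 3 |J1
bond 4 |I1

#3 →J1  (Se1: effort source, stroke at far end)
#0 →J1  (prefer integral on C1)
#1 →J1  (C2: C, integral causality)
#4 →I1  (I1: I, integral causality)
#2 →J1  (J1: bond 4 brought flow, rest push out)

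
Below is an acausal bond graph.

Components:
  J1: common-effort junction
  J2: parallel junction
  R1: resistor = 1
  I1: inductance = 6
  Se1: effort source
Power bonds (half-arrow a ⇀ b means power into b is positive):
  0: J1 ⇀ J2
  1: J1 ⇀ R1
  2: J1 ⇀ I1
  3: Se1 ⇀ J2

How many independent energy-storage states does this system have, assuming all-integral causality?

#3 stroke→J2  (source Se1 imposes e)
#0 stroke→J1  (J2 effort already set via bond 3)
#1 stroke→R1  (J1 effort already set via bond 0)
#2 stroke→I1  (common-e at J1 fixed by 0)

1  (I1 all integral)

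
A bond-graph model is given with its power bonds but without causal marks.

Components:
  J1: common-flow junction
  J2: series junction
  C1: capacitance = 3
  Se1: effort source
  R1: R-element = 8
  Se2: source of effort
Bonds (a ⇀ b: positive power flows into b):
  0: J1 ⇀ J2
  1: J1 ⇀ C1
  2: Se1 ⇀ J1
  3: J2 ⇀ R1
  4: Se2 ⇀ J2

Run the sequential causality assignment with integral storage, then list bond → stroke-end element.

#0 →J2
#1 →J1
#2 →J1
#3 →R1
#4 →J2

#2 |J1  (source Se1 imposes e)
#4 |J2  (Se2: effort source, stroke at far end)
#1 |J1  (C1 integral (e out))
#0 |J2  (J1: last free bond brings flow in)
#3 |R1  (J2 needs exactly one f-in)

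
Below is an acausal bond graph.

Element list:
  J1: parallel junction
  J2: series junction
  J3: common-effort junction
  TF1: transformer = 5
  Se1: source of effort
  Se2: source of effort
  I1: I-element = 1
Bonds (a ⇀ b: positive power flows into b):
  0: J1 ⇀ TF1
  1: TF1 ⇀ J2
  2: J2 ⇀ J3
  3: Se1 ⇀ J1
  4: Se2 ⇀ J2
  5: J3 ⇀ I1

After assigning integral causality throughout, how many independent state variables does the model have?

1  (I1 all integral)

b3 |J1  (Se1 fixes effort; stroke away)
b4 |J2  (source Se2 imposes e)
b0 |TF1  (J1 effort already set via bond 3)
b1 |J2  (through TF1, causality passes straight; one stroke at TF1)
b2 |J3  (J2 needs exactly one f-in)
b5 |I1  (J3 effort already set via bond 2)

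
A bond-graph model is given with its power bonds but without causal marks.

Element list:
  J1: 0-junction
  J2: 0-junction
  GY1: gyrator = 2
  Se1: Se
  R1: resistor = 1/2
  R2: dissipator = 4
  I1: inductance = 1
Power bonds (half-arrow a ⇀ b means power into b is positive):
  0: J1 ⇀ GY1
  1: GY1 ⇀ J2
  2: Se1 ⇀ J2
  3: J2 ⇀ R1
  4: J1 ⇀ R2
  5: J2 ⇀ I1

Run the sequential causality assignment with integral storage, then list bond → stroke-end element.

bond 2 →J2  (Se1 fixes effort; stroke away)
bond 1 →GY1  (J2: bond 2 brought effort, rest push out)
bond 3 →R1  (0-jn J2 has e-setter on 2)
bond 5 →I1  (common-e at J2 fixed by 2)
bond 0 →GY1  (GY1: gyrator matches bond 1)
bond 4 →J1  (only one effort-in slot at J1)

b0 stroke→GY1
b1 stroke→GY1
b2 stroke→J2
b3 stroke→R1
b4 stroke→J1
b5 stroke→I1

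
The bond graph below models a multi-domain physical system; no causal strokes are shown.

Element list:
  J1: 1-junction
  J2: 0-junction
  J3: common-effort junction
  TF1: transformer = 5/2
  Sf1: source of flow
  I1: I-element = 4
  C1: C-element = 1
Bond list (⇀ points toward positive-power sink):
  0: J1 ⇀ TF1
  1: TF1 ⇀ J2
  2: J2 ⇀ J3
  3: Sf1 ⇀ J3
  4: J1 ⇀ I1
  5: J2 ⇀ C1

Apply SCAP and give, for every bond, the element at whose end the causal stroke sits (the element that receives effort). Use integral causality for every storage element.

bond 3 →Sf1  (Sf1: flow source, stroke at near end)
bond 2 →J3  (only one effort-in slot at J3)
bond 4 →I1  (I1: I, integral causality)
bond 0 →J1  (J1 flow already set via bond 4)
bond 1 →TF1  (TF TF1: opposite of bond 0)
bond 5 →J2  (J2: last free bond brings effort in)

#0 |J1
#1 |TF1
#2 |J3
#3 |Sf1
#4 |I1
#5 |J2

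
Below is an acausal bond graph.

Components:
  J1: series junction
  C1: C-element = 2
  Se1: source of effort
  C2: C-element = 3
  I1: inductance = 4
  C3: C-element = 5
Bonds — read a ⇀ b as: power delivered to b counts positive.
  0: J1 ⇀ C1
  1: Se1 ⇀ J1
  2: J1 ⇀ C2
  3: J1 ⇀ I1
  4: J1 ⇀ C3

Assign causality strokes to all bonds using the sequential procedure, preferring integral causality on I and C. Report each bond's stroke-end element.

β0 →J1
β1 →J1
β2 →J1
β3 →I1
β4 →J1

bond 1 →J1  (Se1 (Se) sets effort on bond)
bond 0 →J1  (C1 outputs effort q/C1)
bond 2 →J1  (C2 integral (e out))
bond 3 →I1  (I1 outputs flow p/I1)
bond 4 →J1  (J1 flow already set via bond 3)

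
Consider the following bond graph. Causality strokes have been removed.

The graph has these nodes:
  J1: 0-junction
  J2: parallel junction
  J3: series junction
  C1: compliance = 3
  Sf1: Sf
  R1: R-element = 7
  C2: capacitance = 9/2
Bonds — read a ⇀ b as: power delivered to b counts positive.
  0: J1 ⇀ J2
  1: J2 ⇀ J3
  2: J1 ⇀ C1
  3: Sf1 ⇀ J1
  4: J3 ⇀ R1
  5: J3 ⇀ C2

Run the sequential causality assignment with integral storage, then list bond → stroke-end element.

bond 3 →Sf1  (Sf1 fixes flow; stroke at Sf1)
bond 2 →J1  (C1 integral (e out))
bond 0 →J2  (J1: bond 2 brought effort, rest push out)
bond 1 →J3  (0-jn J2 has e-setter on 0)
bond 5 →J3  (C2: C, integral causality)
bond 4 →R1  (only one flow-in slot at J3)

#0 →J2
#1 →J3
#2 →J1
#3 →Sf1
#4 →R1
#5 →J3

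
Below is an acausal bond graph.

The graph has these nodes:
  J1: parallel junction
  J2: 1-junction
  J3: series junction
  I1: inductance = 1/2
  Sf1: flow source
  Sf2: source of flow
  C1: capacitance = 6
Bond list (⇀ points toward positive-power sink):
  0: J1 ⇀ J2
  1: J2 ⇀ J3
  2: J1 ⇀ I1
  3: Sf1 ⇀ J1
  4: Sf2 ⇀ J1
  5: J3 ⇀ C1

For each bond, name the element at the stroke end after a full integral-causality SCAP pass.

β0 →J1
β1 →J2
β2 →I1
β3 →Sf1
β4 →Sf2
β5 →J3

b3 →Sf1  (source Sf1 imposes f)
b4 →Sf2  (Sf2: flow source, stroke at near end)
b2 →I1  (I1: I, integral causality)
b0 →J1  (closing 0-jn rule on J1)
b1 →J2  (J2: bond 0 brought flow, rest push out)
b5 →J3  (1-jn J3 has f-setter on 1)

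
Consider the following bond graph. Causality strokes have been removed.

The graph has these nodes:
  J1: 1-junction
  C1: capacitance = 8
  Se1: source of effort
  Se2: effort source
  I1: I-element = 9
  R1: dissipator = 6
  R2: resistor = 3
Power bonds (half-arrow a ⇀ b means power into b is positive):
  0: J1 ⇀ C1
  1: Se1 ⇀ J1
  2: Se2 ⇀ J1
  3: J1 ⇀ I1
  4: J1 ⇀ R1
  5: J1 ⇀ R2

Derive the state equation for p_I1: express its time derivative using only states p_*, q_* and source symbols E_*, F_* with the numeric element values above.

dp_I1/dt = E_Se1 + E_Se2 - p_I1 - q_C1/8

β1 |J1  (Se1 (Se) sets effort on bond)
β2 |J1  (Se2 (Se) sets effort on bond)
β0 |J1  (prefer integral on C1)
β3 |I1  (I1 outputs flow p/I1)
β4 |J1  (1-jn J1 has f-setter on 3)
β5 |J1  (J1 flow already set via bond 3)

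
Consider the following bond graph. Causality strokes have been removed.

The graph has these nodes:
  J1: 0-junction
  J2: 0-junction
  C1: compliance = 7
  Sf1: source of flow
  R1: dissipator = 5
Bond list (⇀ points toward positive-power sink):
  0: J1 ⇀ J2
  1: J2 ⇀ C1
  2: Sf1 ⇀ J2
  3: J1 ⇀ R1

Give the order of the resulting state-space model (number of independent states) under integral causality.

#2 →Sf1  (Sf1: flow source, stroke at near end)
#1 →J2  (C1: C, integral causality)
#0 →J1  (J2: bond 1 brought effort, rest push out)
#3 →R1  (common-e at J1 fixed by 0)

1  (C1 all integral)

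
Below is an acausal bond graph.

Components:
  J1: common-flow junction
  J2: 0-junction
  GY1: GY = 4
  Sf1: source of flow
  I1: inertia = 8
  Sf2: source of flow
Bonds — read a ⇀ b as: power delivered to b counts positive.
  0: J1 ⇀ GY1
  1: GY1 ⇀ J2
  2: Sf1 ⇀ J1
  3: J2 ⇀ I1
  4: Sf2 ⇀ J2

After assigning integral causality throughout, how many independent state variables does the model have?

1  (I1 all integral)

b2 stroke at Sf1  (Sf1: flow source, stroke at near end)
b4 stroke at Sf2  (Sf2: flow source, stroke at near end)
b0 stroke at J1  (common-f at J1 fixed by 2)
b1 stroke at J2  (GY1: gyrator matches bond 0)
b3 stroke at I1  (common-e at J2 fixed by 1)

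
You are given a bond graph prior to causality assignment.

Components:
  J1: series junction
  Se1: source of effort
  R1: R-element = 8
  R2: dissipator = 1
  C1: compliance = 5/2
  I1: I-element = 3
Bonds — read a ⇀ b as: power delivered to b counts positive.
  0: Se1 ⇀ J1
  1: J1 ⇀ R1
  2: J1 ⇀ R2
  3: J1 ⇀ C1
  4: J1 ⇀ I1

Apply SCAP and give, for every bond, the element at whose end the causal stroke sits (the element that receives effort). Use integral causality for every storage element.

b0 |J1
b1 |J1
b2 |J1
b3 |J1
b4 |I1

b0 stroke at J1  (Se1: effort source, stroke at far end)
b3 stroke at J1  (C1 outputs effort q/C1)
b4 stroke at I1  (prefer integral on I1)
b1 stroke at J1  (common-f at J1 fixed by 4)
b2 stroke at J1  (common-f at J1 fixed by 4)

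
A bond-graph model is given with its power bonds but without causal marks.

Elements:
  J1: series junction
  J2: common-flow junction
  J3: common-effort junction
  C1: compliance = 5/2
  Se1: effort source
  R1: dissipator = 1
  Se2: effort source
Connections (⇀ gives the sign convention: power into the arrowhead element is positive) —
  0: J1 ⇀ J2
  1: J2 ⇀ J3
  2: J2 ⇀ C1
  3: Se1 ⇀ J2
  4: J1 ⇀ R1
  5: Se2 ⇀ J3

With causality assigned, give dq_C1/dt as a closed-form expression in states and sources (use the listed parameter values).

#3 stroke→J2  (Se1 fixes effort; stroke away)
#5 stroke→J3  (Se2 fixes effort; stroke away)
#1 stroke→J2  (common-e at J3 fixed by 5)
#2 stroke→J2  (C1 outputs effort q/C1)
#0 stroke→J1  (J2: last free bond brings flow in)
#4 stroke→R1  (only one flow-in slot at J1)

dq_C1/dt = E_Se1 - E_Se2 - 2*q_C1/5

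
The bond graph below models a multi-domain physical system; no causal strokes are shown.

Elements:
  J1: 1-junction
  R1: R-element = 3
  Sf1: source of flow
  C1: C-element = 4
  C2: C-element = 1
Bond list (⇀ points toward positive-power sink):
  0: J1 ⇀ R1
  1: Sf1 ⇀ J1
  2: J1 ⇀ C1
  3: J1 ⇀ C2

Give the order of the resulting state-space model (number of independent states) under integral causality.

2  (C1, C2 all integral)

bond 1 |Sf1  (Sf1 fixes flow; stroke at Sf1)
bond 0 |J1  (common-f at J1 fixed by 1)
bond 2 |J1  (common-f at J1 fixed by 1)
bond 3 |J1  (common-f at J1 fixed by 1)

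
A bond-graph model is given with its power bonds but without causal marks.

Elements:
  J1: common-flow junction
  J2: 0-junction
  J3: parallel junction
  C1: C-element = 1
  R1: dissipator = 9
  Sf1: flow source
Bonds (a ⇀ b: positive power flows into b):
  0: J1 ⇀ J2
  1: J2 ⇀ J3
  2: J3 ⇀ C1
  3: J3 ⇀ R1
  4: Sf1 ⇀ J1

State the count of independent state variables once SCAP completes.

1  (C1 all integral)

#4 stroke→Sf1  (Sf1 (Sf) sets flow on bond)
#0 stroke→J1  (1-jn J1 has f-setter on 4)
#1 stroke→J2  (J2 needs exactly one e-in)
#2 stroke→J3  (prefer integral on C1)
#3 stroke→R1  (0-jn J3 has e-setter on 2)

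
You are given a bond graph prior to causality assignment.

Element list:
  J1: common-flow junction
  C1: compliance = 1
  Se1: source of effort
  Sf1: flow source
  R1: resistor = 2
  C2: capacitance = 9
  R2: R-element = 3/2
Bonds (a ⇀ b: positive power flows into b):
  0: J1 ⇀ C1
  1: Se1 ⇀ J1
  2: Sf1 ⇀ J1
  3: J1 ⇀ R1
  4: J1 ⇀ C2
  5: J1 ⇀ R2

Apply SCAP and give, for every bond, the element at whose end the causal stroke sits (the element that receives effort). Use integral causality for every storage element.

b1 |J1  (source Se1 imposes e)
b2 |Sf1  (source Sf1 imposes f)
b0 |J1  (common-f at J1 fixed by 2)
b3 |J1  (J1: bond 2 brought flow, rest push out)
b4 |J1  (J1 flow already set via bond 2)
b5 |J1  (J1 flow already set via bond 2)

β0 |J1
β1 |J1
β2 |Sf1
β3 |J1
β4 |J1
β5 |J1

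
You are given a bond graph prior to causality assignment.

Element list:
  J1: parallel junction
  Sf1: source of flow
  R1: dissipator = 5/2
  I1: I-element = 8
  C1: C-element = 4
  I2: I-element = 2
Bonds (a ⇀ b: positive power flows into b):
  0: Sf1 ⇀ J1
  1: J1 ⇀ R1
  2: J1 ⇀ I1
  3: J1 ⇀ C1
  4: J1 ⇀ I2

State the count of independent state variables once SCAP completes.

#0 →Sf1  (Sf1: flow source, stroke at near end)
#2 →I1  (I1: I, integral causality)
#3 →J1  (C1 integral (e out))
#1 →R1  (0-jn J1 has e-setter on 3)
#4 →I2  (J1: bond 3 brought effort, rest push out)

3  (C1, I1, I2 all integral)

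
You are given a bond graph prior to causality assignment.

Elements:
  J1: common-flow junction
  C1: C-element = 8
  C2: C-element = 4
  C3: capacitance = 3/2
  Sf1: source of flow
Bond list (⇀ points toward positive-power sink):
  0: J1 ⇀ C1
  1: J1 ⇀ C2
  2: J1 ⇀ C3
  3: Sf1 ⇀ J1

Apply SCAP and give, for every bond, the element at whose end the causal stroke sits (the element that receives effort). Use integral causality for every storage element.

b3 stroke→Sf1  (Sf1 (Sf) sets flow on bond)
b0 stroke→J1  (J1: bond 3 brought flow, rest push out)
b1 stroke→J1  (J1 flow already set via bond 3)
b2 stroke→J1  (1-jn J1 has f-setter on 3)

#0 stroke→J1
#1 stroke→J1
#2 stroke→J1
#3 stroke→Sf1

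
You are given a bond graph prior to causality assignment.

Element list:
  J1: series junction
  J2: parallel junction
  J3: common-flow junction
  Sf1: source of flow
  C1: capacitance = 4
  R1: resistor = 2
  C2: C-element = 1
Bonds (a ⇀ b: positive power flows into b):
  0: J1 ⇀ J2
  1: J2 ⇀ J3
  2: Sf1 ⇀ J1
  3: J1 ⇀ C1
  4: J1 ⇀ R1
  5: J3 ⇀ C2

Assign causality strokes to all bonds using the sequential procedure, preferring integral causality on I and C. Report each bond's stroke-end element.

β2 |Sf1  (Sf1: flow source, stroke at near end)
β0 |J1  (J1 flow already set via bond 2)
β3 |J1  (common-f at J1 fixed by 2)
β4 |J1  (J1 flow already set via bond 2)
β1 |J2  (J2: last free bond brings effort in)
β5 |J3  (J3: bond 1 brought flow, rest push out)

bond 0 |J1
bond 1 |J2
bond 2 |Sf1
bond 3 |J1
bond 4 |J1
bond 5 |J3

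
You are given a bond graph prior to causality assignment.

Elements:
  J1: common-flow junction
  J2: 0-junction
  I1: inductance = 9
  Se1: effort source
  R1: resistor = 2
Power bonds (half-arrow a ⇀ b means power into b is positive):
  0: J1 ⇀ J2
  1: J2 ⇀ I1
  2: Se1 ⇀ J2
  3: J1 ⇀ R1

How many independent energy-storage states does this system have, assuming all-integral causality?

b2 stroke→J2  (Se1 (Se) sets effort on bond)
b0 stroke→J1  (J2 effort already set via bond 2)
b1 stroke→I1  (J2 effort already set via bond 2)
b3 stroke→R1  (J1 needs exactly one f-in)

1  (I1 all integral)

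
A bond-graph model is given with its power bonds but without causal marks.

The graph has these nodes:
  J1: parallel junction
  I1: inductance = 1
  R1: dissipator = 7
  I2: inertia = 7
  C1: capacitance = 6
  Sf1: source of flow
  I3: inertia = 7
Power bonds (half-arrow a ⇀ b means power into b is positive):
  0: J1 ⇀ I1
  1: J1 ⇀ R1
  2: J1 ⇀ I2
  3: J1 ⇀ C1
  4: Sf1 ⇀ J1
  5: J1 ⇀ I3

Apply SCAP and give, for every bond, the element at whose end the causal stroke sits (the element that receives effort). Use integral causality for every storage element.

#0 stroke→I1
#1 stroke→R1
#2 stroke→I2
#3 stroke→J1
#4 stroke→Sf1
#5 stroke→I3

b4 stroke at Sf1  (Sf1: flow source, stroke at near end)
b0 stroke at I1  (prefer integral on I1)
b2 stroke at I2  (I2: I, integral causality)
b3 stroke at J1  (C1 outputs effort q/C1)
b1 stroke at R1  (J1 effort already set via bond 3)
b5 stroke at I3  (J1: bond 3 brought effort, rest push out)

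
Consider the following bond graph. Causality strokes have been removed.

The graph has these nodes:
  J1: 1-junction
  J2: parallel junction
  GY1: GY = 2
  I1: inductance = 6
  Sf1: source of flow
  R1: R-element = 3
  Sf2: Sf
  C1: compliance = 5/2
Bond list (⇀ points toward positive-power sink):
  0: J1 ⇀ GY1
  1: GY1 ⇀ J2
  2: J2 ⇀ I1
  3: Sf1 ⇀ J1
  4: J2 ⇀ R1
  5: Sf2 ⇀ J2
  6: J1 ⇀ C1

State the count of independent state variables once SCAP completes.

2  (C1, I1 all integral)

b3 stroke at Sf1  (Sf1 fixes flow; stroke at Sf1)
b5 stroke at Sf2  (source Sf2 imposes f)
b0 stroke at J1  (common-f at J1 fixed by 3)
b6 stroke at J1  (common-f at J1 fixed by 3)
b1 stroke at J2  (GY1 both-in/both-out from 0)
b2 stroke at I1  (common-e at J2 fixed by 1)
b4 stroke at R1  (common-e at J2 fixed by 1)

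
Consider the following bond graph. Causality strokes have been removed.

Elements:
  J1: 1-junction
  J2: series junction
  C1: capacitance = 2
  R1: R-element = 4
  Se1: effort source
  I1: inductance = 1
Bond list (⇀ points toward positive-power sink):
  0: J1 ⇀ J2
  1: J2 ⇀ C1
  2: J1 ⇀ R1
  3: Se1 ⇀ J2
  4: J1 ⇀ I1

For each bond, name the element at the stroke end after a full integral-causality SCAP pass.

#0 stroke at J1
#1 stroke at J2
#2 stroke at J1
#3 stroke at J2
#4 stroke at I1

β3 →J2  (Se1 fixes effort; stroke away)
β1 →J2  (C1 outputs effort q/C1)
β0 →J1  (J2 needs exactly one f-in)
β4 →I1  (I1 integral (f out))
β2 →J1  (J1: bond 4 brought flow, rest push out)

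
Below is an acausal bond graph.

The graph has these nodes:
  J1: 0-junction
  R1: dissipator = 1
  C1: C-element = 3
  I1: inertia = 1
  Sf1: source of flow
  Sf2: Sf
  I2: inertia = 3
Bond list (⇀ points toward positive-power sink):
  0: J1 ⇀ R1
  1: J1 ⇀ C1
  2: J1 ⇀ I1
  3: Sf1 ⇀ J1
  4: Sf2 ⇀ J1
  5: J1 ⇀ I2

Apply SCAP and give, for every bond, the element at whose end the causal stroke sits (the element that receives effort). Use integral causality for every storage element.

β3 |Sf1  (Sf1 (Sf) sets flow on bond)
β4 |Sf2  (Sf2 fixes flow; stroke at Sf2)
β1 |J1  (C1 outputs effort q/C1)
β0 |R1  (0-jn J1 has e-setter on 1)
β2 |I1  (J1 effort already set via bond 1)
β5 |I2  (J1 effort already set via bond 1)

b0 |R1
b1 |J1
b2 |I1
b3 |Sf1
b4 |Sf2
b5 |I2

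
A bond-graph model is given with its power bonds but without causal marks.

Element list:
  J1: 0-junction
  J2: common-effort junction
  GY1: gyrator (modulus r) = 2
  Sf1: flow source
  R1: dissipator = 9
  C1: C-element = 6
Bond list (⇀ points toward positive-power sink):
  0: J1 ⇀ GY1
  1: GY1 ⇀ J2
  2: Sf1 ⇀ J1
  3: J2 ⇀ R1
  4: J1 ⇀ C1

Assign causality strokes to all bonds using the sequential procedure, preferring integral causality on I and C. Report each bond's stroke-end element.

bond 2 stroke at Sf1  (Sf1: flow source, stroke at near end)
bond 4 stroke at J1  (C1 integral (e out))
bond 0 stroke at GY1  (J1 effort already set via bond 4)
bond 1 stroke at GY1  (GY1: gyrator matches bond 0)
bond 3 stroke at J2  (closing 0-jn rule on J2)

β0 stroke→GY1
β1 stroke→GY1
β2 stroke→Sf1
β3 stroke→J2
β4 stroke→J1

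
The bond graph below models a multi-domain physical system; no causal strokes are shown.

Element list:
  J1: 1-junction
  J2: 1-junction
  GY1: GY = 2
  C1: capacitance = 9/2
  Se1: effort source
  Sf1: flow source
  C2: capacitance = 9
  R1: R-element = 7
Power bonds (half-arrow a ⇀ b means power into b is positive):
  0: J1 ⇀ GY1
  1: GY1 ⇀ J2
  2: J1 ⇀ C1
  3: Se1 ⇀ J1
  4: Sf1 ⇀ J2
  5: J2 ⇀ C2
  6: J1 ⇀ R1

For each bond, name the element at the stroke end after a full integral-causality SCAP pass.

b3 →J1  (Se1 fixes effort; stroke away)
b4 →Sf1  (source Sf1 imposes f)
b1 →J2  (1-jn J2 has f-setter on 4)
b5 →J2  (J2: bond 4 brought flow, rest push out)
b0 →J1  (GY1: gyrator matches bond 1)
b2 →J1  (prefer integral on C1)
b6 →R1  (only one flow-in slot at J1)

b0 stroke→J1
b1 stroke→J2
b2 stroke→J1
b3 stroke→J1
b4 stroke→Sf1
b5 stroke→J2
b6 stroke→R1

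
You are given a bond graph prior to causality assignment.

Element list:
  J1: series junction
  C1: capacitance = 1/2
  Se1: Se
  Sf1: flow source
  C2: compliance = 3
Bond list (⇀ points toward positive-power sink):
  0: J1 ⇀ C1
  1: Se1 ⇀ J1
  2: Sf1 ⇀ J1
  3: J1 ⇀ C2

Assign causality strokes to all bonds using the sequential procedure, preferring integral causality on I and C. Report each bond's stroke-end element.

b0 |J1
b1 |J1
b2 |Sf1
b3 |J1

b1 stroke at J1  (Se1 fixes effort; stroke away)
b2 stroke at Sf1  (Sf1 fixes flow; stroke at Sf1)
b0 stroke at J1  (common-f at J1 fixed by 2)
b3 stroke at J1  (1-jn J1 has f-setter on 2)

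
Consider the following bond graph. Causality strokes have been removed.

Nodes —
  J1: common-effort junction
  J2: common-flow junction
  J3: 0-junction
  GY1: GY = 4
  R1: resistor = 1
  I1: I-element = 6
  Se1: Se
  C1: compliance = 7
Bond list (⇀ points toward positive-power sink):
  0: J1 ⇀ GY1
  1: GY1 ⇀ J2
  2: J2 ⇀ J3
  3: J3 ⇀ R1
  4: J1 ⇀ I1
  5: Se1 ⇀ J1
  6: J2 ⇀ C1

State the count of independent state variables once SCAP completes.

2  (C1, I1 all integral)

β5 →J1  (source Se1 imposes e)
β0 →GY1  (J1 effort already set via bond 5)
β4 →I1  (J1: bond 5 brought effort, rest push out)
β1 →GY1  (GY1 both-in/both-out from 0)
β2 →J2  (J2: bond 1 brought flow, rest push out)
β6 →J2  (common-f at J2 fixed by 1)
β3 →J3  (J3 needs exactly one e-in)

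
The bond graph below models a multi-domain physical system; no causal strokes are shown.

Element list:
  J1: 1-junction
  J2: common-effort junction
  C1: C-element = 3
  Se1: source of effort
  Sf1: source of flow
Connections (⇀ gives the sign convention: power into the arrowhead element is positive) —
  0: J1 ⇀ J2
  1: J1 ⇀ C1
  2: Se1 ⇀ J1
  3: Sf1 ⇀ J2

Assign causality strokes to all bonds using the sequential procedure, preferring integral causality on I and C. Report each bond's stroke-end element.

β2 |J1  (source Se1 imposes e)
β3 |Sf1  (source Sf1 imposes f)
β0 |J2  (closing 0-jn rule on J2)
β1 |J1  (1-jn J1 has f-setter on 0)

#0 stroke at J2
#1 stroke at J1
#2 stroke at J1
#3 stroke at Sf1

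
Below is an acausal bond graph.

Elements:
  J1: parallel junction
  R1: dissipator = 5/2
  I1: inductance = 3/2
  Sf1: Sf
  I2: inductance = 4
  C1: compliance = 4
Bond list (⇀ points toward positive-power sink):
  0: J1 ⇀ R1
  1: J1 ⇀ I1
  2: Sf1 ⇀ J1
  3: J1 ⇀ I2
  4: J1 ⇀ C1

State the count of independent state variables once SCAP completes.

3  (C1, I1, I2 all integral)

β2 |Sf1  (source Sf1 imposes f)
β1 |I1  (I1: I, integral causality)
β3 |I2  (I2: I, integral causality)
β4 |J1  (C1: C, integral causality)
β0 |R1  (J1: bond 4 brought effort, rest push out)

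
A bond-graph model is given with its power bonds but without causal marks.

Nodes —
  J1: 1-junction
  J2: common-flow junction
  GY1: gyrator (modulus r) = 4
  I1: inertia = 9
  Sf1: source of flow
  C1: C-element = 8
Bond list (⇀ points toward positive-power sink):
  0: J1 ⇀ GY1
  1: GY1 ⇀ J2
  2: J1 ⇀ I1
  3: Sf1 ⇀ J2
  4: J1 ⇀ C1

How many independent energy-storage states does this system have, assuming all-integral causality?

bond 3 stroke→Sf1  (source Sf1 imposes f)
bond 1 stroke→J2  (common-f at J2 fixed by 3)
bond 0 stroke→J1  (through GY1, causality inverts; strokes same side of GY1)
bond 2 stroke→I1  (prefer integral on I1)
bond 4 stroke→J1  (1-jn J1 has f-setter on 2)

2  (C1, I1 all integral)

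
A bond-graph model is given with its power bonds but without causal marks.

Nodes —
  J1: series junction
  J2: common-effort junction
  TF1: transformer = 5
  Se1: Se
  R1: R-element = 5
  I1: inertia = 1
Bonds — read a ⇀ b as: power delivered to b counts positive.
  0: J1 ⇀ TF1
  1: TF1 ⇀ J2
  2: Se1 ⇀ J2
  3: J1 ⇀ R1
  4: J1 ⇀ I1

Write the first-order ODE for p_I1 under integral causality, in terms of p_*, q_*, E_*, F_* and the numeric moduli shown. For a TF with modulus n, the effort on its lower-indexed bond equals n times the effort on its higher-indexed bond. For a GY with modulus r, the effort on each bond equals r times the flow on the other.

dp_I1/dt = -5*E_Se1 - 5*p_I1

bond 2 →J2  (source Se1 imposes e)
bond 1 →TF1  (J2 effort already set via bond 2)
bond 0 →J1  (through TF1, causality passes straight; one stroke at TF1)
bond 4 →I1  (I1 outputs flow p/I1)
bond 3 →J1  (common-f at J1 fixed by 4)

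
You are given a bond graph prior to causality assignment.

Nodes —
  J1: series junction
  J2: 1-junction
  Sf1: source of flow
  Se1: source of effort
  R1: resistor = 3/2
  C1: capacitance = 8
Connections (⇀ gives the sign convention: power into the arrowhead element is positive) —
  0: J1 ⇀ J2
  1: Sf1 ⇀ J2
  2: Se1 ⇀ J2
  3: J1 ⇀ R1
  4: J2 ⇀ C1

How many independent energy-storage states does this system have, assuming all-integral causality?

1  (C1 all integral)

β1 →Sf1  (source Sf1 imposes f)
β2 →J2  (Se1 fixes effort; stroke away)
β0 →J2  (common-f at J2 fixed by 1)
β4 →J2  (J2: bond 1 brought flow, rest push out)
β3 →J1  (J1 flow already set via bond 0)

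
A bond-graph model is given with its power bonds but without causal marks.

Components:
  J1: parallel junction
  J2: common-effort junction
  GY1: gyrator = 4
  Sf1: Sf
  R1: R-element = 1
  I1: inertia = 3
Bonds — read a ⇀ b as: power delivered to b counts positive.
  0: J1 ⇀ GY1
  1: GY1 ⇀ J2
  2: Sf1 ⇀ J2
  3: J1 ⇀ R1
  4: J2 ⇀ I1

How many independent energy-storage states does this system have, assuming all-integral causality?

1  (I1 all integral)

bond 2 →Sf1  (Sf1 fixes flow; stroke at Sf1)
bond 4 →I1  (I1 integral (f out))
bond 1 →J2  (closing 0-jn rule on J2)
bond 0 →J1  (GY GY1: same side as bond 1)
bond 3 →R1  (0-jn J1 has e-setter on 0)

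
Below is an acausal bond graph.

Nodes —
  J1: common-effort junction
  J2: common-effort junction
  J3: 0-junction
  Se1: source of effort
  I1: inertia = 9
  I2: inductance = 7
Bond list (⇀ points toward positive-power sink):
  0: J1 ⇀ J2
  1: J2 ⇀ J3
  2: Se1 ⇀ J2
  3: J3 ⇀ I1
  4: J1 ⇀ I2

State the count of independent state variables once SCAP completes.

2  (I1, I2 all integral)

β2 stroke→J2  (Se1 (Se) sets effort on bond)
β0 stroke→J1  (J2 effort already set via bond 2)
β1 stroke→J3  (J2 effort already set via bond 2)
β3 stroke→I1  (common-e at J3 fixed by 1)
β4 stroke→I2  (common-e at J1 fixed by 0)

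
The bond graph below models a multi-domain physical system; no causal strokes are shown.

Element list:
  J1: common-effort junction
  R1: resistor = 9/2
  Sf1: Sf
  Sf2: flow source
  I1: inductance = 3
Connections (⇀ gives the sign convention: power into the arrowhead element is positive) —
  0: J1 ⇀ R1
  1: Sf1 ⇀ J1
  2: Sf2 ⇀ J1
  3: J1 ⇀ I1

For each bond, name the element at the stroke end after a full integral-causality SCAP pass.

β1 stroke→Sf1  (Sf1 fixes flow; stroke at Sf1)
β2 stroke→Sf2  (Sf2 (Sf) sets flow on bond)
β3 stroke→I1  (prefer integral on I1)
β0 stroke→J1  (closing 0-jn rule on J1)

#0 stroke at J1
#1 stroke at Sf1
#2 stroke at Sf2
#3 stroke at I1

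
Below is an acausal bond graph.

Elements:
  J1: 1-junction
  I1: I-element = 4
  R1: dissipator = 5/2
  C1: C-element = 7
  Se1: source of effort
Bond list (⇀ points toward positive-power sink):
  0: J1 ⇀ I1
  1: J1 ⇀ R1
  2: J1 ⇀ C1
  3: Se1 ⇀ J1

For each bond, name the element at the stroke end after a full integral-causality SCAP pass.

bond 0 →I1
bond 1 →J1
bond 2 →J1
bond 3 →J1

#3 →J1  (source Se1 imposes e)
#0 →I1  (I1 outputs flow p/I1)
#1 →J1  (J1 flow already set via bond 0)
#2 →J1  (J1 flow already set via bond 0)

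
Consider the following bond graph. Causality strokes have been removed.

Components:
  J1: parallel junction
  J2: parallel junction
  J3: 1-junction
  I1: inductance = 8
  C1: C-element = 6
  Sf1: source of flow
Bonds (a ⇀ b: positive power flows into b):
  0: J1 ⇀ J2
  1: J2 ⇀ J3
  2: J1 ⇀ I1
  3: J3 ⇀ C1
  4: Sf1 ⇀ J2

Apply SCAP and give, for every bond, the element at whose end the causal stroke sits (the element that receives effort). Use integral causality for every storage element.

bond 0 →J1
bond 1 →J2
bond 2 →I1
bond 3 →J3
bond 4 →Sf1

β4 stroke at Sf1  (Sf1: flow source, stroke at near end)
β2 stroke at I1  (I1 outputs flow p/I1)
β0 stroke at J1  (only one effort-in slot at J1)
β1 stroke at J2  (closing 0-jn rule on J2)
β3 stroke at J3  (common-f at J3 fixed by 1)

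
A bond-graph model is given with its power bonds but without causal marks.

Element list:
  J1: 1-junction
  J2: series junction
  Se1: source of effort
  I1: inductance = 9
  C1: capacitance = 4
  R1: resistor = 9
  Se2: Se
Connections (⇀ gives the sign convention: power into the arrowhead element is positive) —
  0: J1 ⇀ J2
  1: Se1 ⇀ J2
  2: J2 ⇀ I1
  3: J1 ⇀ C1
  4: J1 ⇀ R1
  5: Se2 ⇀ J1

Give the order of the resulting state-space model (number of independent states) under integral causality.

2  (C1, I1 all integral)

#1 →J2  (Se1 (Se) sets effort on bond)
#5 →J1  (source Se2 imposes e)
#2 →I1  (I1 integral (f out))
#0 →J2  (J2: bond 2 brought flow, rest push out)
#3 →J1  (1-jn J1 has f-setter on 0)
#4 →J1  (J1: bond 0 brought flow, rest push out)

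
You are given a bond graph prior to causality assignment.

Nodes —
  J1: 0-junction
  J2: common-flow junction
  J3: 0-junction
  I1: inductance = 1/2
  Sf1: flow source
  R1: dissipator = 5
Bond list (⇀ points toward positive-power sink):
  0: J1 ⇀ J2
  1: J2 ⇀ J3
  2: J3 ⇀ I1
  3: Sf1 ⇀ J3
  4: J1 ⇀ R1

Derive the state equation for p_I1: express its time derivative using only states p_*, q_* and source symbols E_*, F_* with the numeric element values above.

dp_I1/dt = 5*F_Sf1 - 10*p_I1

b3 |Sf1  (source Sf1 imposes f)
b2 |I1  (I1 outputs flow p/I1)
b1 |J3  (J3 needs exactly one e-in)
b0 |J2  (J2 flow already set via bond 1)
b4 |J1  (J1: last free bond brings effort in)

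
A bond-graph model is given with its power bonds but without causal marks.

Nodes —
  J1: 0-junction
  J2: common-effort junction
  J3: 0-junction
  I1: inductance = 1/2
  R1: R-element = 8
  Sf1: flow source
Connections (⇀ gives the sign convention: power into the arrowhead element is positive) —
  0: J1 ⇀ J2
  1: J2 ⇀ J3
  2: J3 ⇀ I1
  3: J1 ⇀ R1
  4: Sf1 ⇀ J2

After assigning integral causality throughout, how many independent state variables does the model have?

β4 stroke→Sf1  (Sf1: flow source, stroke at near end)
β2 stroke→I1  (I1: I, integral causality)
β1 stroke→J3  (only one effort-in slot at J3)
β0 stroke→J2  (J2 needs exactly one e-in)
β3 stroke→J1  (only one effort-in slot at J1)

1  (I1 all integral)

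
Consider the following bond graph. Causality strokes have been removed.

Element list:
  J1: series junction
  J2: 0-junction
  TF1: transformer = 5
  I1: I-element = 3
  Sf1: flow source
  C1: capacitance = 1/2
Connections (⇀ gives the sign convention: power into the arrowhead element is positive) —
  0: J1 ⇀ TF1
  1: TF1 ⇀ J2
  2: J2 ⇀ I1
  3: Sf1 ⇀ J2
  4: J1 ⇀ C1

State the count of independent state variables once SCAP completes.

β3 |Sf1  (Sf1 fixes flow; stroke at Sf1)
β2 |I1  (prefer integral on I1)
β1 |J2  (J2: last free bond brings effort in)
β0 |TF1  (TF TF1: opposite of bond 1)
β4 |J1  (J1 flow already set via bond 0)

2  (C1, I1 all integral)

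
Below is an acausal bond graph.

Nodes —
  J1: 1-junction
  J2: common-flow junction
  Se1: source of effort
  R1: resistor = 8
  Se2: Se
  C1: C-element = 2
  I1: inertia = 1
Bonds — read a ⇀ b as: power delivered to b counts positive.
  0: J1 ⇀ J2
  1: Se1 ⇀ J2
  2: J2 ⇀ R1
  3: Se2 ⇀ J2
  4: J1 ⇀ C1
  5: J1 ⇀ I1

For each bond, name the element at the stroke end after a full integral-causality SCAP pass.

β1 stroke at J2  (Se1: effort source, stroke at far end)
β3 stroke at J2  (Se2 (Se) sets effort on bond)
β4 stroke at J1  (C1 outputs effort q/C1)
β5 stroke at I1  (prefer integral on I1)
β0 stroke at J1  (J1 flow already set via bond 5)
β2 stroke at J2  (1-jn J2 has f-setter on 0)

bond 0 stroke→J1
bond 1 stroke→J2
bond 2 stroke→J2
bond 3 stroke→J2
bond 4 stroke→J1
bond 5 stroke→I1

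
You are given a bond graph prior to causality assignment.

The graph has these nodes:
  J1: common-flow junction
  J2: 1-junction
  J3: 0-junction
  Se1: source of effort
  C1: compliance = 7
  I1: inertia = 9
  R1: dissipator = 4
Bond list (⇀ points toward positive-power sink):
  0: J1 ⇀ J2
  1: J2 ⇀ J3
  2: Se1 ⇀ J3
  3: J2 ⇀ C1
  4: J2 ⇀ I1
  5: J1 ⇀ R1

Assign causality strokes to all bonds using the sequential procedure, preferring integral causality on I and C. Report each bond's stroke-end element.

b0 stroke at J2
b1 stroke at J2
b2 stroke at J3
b3 stroke at J2
b4 stroke at I1
b5 stroke at J1

#2 →J3  (source Se1 imposes e)
#1 →J2  (common-e at J3 fixed by 2)
#3 →J2  (prefer integral on C1)
#4 →I1  (I1 outputs flow p/I1)
#0 →J2  (1-jn J2 has f-setter on 4)
#5 →J1  (1-jn J1 has f-setter on 0)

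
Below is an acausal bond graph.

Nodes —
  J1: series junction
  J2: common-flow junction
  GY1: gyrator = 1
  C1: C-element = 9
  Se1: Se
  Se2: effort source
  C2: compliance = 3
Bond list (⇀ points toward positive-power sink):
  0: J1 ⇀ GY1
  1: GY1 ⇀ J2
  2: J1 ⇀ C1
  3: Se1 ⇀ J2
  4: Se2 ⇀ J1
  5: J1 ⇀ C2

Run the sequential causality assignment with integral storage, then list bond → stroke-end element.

b3 →J2  (source Se1 imposes e)
b4 →J1  (Se2 (Se) sets effort on bond)
b1 →GY1  (only one flow-in slot at J2)
b0 →GY1  (GY1: gyrator matches bond 1)
b2 →J1  (1-jn J1 has f-setter on 0)
b5 →J1  (common-f at J1 fixed by 0)

b0 stroke→GY1
b1 stroke→GY1
b2 stroke→J1
b3 stroke→J2
b4 stroke→J1
b5 stroke→J1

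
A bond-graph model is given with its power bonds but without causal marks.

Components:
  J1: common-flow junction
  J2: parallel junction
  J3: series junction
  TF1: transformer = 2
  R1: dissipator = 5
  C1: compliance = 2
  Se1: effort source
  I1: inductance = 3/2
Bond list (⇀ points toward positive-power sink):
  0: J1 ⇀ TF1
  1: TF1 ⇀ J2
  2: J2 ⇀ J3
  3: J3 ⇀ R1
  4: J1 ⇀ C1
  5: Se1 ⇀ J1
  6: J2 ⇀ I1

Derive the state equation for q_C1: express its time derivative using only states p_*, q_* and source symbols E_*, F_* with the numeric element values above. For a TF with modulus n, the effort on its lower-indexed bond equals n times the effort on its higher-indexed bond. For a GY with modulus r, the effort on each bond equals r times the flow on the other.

b5 →J1  (Se1: effort source, stroke at far end)
b4 →J1  (C1: C, integral causality)
b0 →TF1  (closing 1-jn rule on J1)
b1 →J2  (through TF1, causality passes straight; one stroke at TF1)
b2 →J3  (common-e at J2 fixed by 1)
b6 →I1  (0-jn J2 has e-setter on 1)
b3 →R1  (J3 needs exactly one f-in)

dq_C1/dt = E_Se1/20 + p_I1/3 - q_C1/40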